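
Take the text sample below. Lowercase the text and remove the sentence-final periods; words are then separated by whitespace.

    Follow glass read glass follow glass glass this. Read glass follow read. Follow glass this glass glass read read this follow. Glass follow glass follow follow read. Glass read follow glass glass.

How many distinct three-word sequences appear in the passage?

32 tokens → 30 trigram windows in total.
Repeated trigrams (each contributes count−1 duplicates):
  follow glass follow: 2
  follow glass glass: 2
  glass follow glass: 2
  read follow glass: 2
  read glass follow: 2
5 duplicate windows → 30 − 5 = 25 distinct.

25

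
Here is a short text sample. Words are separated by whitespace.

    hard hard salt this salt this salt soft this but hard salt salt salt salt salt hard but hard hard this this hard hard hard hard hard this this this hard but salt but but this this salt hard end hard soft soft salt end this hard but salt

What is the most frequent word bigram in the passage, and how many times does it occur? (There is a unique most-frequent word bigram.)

Bigram frequencies (highest first):
  hard hard: 6
  salt salt: 4
  this this: 4
  this salt: 3
  hard but: 3
  this hard: 3
  … (19 more, each ≤ 2)

"hard hard", 6 times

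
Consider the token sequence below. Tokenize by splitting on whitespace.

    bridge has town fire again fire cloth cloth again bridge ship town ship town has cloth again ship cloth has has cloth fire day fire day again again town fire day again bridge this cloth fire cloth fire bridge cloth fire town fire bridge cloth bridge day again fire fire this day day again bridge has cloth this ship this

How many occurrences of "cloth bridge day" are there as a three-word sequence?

Scanning the 58 overlapping trigram windows for "cloth bridge day":
  position 45–47: cloth bridge day

1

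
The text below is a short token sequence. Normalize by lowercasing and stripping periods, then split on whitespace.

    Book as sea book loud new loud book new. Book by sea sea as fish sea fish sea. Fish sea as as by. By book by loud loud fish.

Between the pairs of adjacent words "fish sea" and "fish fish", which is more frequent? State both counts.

"fish sea": 3 occurrences
"fish fish": 0 occurrences

"fish sea" (3 vs 0)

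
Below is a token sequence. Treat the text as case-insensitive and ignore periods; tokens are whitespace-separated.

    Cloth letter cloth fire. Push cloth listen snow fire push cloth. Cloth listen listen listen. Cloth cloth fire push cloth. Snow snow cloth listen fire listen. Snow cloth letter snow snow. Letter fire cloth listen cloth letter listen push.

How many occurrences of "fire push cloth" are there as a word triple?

3

Scanning the 37 overlapping trigram windows for "fire push cloth":
  position 4–6: fire push cloth
  position 9–11: fire push cloth
  position 18–20: fire push cloth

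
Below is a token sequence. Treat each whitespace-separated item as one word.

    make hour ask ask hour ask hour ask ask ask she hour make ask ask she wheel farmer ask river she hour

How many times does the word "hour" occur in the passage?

5

Scanning the 22 tokens for "hour":
  position 2: hour
  position 5: hour
  position 7: hour
  position 12: hour
  position 22: hour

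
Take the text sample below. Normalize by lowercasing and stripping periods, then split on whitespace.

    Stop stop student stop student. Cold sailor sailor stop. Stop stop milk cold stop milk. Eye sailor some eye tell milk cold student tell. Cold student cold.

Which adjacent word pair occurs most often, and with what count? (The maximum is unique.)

Bigram frequencies (highest first):
  stop stop: 3
  stop student: 2
  student cold: 2
  stop milk: 2
  milk cold: 2
  cold student: 2
  … (13 more, each ≤ 1)

"stop stop", 3 times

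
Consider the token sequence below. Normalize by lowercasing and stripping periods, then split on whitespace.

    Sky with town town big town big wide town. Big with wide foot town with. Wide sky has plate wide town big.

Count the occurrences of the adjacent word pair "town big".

Scanning the 21 overlapping bigram windows for "town big":
  position 4–5: town big
  position 6–7: town big
  position 9–10: town big
  position 21–22: town big

4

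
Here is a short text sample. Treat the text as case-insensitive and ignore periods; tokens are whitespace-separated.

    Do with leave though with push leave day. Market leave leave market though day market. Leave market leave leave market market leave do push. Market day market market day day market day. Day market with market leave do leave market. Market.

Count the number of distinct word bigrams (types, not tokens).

41 tokens → 40 bigram windows in total.
Repeated bigrams (each contributes count−1 duplicates):
  day market: 5
  market leave: 5
  leave market: 4
  market day: 3
  market market: 3
  day day: 2
  leave do: 2
  leave leave: 2
18 duplicate windows → 40 − 18 = 22 distinct.

22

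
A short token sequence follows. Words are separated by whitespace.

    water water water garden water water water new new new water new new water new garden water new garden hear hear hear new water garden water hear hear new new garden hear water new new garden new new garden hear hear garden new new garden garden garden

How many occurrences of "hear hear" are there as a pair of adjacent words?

Scanning the 46 overlapping bigram windows for "hear hear":
  position 20–21: hear hear
  position 21–22: hear hear
  position 27–28: hear hear
  position 40–41: hear hear

4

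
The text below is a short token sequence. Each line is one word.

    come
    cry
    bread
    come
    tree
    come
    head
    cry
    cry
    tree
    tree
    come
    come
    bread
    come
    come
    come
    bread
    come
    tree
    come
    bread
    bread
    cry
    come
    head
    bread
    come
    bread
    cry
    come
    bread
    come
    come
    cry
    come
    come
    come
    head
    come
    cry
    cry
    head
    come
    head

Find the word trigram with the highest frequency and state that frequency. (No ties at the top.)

"come bread come", 3 times

Trigram frequencies (highest first):
  come bread come: 3
  bread come tree: 2
  come tree come: 2
  come come bread: 2
  bread come come: 2
  come come come: 2
  … (29 more, each ≤ 2)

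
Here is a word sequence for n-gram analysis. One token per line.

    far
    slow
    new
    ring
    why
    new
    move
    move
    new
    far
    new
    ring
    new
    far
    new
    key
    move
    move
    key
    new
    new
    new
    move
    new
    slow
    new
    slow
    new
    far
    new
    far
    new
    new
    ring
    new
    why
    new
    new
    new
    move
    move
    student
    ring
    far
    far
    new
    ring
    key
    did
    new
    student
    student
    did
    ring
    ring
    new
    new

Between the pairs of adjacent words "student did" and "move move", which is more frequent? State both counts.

"student did": 1 occurrence
"move move": 3 occurrences

"move move" (3 vs 1)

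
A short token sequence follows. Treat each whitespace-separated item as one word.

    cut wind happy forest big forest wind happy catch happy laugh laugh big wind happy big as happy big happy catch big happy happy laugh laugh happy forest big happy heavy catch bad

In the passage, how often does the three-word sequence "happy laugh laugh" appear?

2

Scanning the 31 overlapping trigram windows for "happy laugh laugh":
  position 10–12: happy laugh laugh
  position 24–26: happy laugh laugh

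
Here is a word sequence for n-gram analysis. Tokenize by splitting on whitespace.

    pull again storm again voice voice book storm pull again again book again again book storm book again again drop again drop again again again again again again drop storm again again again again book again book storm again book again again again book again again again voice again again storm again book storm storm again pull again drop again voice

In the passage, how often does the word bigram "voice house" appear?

Scanning the 60 overlapping bigram windows for "voice house":
  (none found)

0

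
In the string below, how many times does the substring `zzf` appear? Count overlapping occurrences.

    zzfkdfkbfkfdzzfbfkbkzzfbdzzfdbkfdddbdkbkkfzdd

4

Sliding a length-3 window over the 45 characters (43 positions):
  position 1–3: zzf
  position 13–15: zzf
  position 21–23: zzf
  position 26–28: zzf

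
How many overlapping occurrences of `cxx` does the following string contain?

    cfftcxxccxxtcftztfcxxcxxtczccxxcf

5

Sliding a length-3 window over the 33 characters (31 positions):
  position 5–7: cxx
  position 9–11: cxx
  position 19–21: cxx
  position 22–24: cxx
  position 29–31: cxx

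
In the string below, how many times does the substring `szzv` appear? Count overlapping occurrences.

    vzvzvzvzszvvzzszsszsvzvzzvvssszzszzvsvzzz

Sliding a length-4 window over the 41 characters (38 positions):
  position 33–36: szzv

1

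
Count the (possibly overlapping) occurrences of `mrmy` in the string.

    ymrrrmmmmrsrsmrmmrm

0

Sliding a length-4 window over the 19 characters (16 positions):
  (no match at any position)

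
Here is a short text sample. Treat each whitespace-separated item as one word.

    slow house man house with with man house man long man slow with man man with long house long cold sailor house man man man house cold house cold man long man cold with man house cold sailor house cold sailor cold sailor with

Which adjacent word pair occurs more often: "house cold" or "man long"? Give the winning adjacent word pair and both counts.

"house cold" (4 vs 2)

"house cold": 4 occurrences
"man long": 2 occurrences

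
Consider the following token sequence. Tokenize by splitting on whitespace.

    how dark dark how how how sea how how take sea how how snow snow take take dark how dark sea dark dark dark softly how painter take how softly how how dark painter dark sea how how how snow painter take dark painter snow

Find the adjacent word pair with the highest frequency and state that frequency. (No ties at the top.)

Bigram frequencies (highest first):
  how how: 7
  how dark: 3
  dark dark: 3
  sea how: 3
  dark how: 2
  how snow: 2
  … (19 more, each ≤ 2)

"how how", 7 times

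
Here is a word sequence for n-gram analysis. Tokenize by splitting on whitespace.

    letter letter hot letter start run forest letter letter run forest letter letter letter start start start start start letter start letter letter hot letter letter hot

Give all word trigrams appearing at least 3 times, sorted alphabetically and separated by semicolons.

Trigram counts meeting the condition (at least 3 times):
  letter letter hot: 3
  start start start: 3

letter letter hot; start start start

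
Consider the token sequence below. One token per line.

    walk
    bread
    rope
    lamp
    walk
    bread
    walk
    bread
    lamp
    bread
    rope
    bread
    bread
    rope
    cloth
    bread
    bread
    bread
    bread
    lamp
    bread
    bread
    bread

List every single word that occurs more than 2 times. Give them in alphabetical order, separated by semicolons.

bread; lamp; rope; walk

Unigram counts meeting the condition (more than 2 times):
  bread: 13
  lamp: 3
  rope: 3
  walk: 3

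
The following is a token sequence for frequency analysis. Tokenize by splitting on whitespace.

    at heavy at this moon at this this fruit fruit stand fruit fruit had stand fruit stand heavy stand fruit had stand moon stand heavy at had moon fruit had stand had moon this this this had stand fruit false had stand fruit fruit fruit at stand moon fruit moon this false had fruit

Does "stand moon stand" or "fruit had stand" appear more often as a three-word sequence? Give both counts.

"stand moon stand": 1 occurrence
"fruit had stand": 3 occurrences

"fruit had stand" (3 vs 1)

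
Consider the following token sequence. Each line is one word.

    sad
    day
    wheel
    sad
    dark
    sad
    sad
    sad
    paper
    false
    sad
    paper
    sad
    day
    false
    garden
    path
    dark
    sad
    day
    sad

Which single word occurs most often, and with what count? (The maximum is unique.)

"sad", 9 times

Unigram frequencies (highest first):
  sad: 9
  day: 3
  dark: 2
  paper: 2
  false: 2
  wheel: 1
  … (2 more, each ≤ 1)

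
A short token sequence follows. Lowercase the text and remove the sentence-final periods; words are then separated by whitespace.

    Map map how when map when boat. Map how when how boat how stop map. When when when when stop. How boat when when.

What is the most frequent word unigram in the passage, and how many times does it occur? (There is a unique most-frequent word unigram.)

"when", 9 times

Unigram frequencies (highest first):
  when: 9
  map: 5
  how: 5
  boat: 3
  stop: 2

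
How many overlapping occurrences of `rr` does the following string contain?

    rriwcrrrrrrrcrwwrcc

7

Sliding a length-2 window over the 19 characters (18 positions):
  position 1–2: rr
  position 6–7: rr
  position 7–8: rr
  position 8–9: rr
  position 9–10: rr
  position 10–11: rr
  position 11–12: rr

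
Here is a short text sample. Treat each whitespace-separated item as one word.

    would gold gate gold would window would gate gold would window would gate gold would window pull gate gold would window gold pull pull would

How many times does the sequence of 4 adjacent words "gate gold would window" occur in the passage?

Scanning the 22 overlapping 4-gram windows for "gate gold would window":
  position 3–6: gate gold would window
  position 8–11: gate gold would window
  position 13–16: gate gold would window
  position 18–21: gate gold would window

4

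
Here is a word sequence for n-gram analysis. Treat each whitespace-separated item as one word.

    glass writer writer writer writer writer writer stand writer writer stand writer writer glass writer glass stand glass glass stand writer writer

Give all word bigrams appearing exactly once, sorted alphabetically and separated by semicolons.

Bigram counts meeting the condition (exactly once):
  glass glass: 1
  stand glass: 1

glass glass; stand glass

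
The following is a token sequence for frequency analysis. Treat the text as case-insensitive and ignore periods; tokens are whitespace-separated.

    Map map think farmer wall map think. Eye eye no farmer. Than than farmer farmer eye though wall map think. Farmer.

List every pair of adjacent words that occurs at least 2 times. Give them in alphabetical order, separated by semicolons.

map think; think farmer; wall map

Bigram counts meeting the condition (at least 2 times):
  map think: 3
  think farmer: 2
  wall map: 2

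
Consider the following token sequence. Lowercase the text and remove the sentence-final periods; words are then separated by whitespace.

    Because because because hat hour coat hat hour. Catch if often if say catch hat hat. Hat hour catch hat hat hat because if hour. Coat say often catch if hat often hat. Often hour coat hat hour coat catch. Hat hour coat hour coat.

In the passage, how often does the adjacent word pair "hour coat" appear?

6

Scanning the 44 overlapping bigram windows for "hour coat":
  position 5–6: hour coat
  position 25–26: hour coat
  position 35–36: hour coat
  position 38–39: hour coat
  position 42–43: hour coat
  position 44–45: hour coat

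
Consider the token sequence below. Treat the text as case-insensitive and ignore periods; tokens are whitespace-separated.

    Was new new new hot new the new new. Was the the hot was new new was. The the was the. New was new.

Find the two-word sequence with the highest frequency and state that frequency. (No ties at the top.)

"new new", 4 times

Bigram frequencies (highest first):
  new new: 4
  was new: 3
  new was: 3
  was the: 3
  the new: 2
  the the: 2
  … (6 more, each ≤ 1)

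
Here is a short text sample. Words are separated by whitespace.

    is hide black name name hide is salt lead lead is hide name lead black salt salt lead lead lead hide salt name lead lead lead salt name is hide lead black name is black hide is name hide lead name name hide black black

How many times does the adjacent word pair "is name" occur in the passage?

1

Scanning the 44 overlapping bigram windows for "is name":
  position 37–38: is name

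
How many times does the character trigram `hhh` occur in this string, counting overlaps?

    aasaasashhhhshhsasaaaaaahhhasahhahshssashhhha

Sliding a length-3 window over the 45 characters (43 positions):
  position 9–11: hhh
  position 10–12: hhh
  position 25–27: hhh
  position 41–43: hhh
  position 42–44: hhh

5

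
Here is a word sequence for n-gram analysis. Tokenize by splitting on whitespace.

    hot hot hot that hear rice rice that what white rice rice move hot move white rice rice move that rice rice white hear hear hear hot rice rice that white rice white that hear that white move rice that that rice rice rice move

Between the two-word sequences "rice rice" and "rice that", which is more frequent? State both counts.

"rice rice": 7 occurrences
"rice that": 3 occurrences

"rice rice" (7 vs 3)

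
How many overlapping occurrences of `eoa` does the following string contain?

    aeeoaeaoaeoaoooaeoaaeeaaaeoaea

Sliding a length-3 window over the 30 characters (28 positions):
  position 3–5: eoa
  position 10–12: eoa
  position 17–19: eoa
  position 26–28: eoa

4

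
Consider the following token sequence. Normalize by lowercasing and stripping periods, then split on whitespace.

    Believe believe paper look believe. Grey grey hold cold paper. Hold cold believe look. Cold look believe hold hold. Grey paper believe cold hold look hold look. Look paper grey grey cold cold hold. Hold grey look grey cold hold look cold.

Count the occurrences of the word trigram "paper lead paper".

0

Scanning the 40 overlapping trigram windows for "paper lead paper":
  (none found)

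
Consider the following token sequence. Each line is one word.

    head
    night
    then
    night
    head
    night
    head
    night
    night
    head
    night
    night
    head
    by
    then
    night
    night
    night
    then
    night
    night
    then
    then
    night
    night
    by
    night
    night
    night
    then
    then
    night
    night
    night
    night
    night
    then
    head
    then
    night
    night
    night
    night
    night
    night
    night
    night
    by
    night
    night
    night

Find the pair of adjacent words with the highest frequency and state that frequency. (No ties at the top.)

"night night", 21 times

Bigram frequencies (highest first):
  night night: 21
  then night: 6
  night then: 5
  head night: 4
  night head: 4
  then then: 2
  … (6 more, each ≤ 2)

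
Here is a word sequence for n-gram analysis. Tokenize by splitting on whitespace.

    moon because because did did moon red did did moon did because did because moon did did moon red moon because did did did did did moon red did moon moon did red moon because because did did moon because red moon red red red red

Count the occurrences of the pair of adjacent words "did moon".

6

Scanning the 45 overlapping bigram windows for "did moon":
  position 5–6: did moon
  position 9–10: did moon
  position 17–18: did moon
  position 26–27: did moon
  position 29–30: did moon
  position 38–39: did moon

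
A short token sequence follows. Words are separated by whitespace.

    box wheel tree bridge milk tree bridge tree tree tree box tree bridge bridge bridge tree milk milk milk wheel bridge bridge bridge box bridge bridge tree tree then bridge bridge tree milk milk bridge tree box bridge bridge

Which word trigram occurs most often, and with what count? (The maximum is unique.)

Trigram frequencies (highest first):
  bridge bridge tree: 3
  bridge tree tree: 2
  bridge bridge bridge: 2
  bridge tree milk: 2
  tree milk milk: 2
  box bridge bridge: 2
  … (24 more, each ≤ 1)

"bridge bridge tree", 3 times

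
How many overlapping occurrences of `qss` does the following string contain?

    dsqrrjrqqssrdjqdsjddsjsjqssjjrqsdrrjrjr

2

Sliding a length-3 window over the 39 characters (37 positions):
  position 9–11: qss
  position 25–27: qss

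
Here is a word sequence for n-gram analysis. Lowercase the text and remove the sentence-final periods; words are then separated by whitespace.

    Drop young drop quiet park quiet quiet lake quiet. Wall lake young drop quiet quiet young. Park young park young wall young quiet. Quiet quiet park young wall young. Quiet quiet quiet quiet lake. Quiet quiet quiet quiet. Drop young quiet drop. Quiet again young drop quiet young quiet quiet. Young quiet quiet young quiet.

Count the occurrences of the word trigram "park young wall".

Scanning the 53 overlapping trigram windows for "park young wall":
  position 19–21: park young wall
  position 26–28: park young wall

2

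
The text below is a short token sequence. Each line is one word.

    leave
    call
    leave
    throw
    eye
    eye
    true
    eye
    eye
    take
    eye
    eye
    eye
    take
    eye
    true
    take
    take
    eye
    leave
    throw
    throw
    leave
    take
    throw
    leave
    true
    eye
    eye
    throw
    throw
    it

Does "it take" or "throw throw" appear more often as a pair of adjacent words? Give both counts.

"throw throw" (2 vs 0)

"it take": 0 occurrences
"throw throw": 2 occurrences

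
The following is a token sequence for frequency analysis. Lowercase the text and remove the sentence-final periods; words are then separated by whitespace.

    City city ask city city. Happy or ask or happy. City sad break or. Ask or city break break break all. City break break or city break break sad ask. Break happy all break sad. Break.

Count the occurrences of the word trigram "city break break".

Scanning the 34 overlapping trigram windows for "city break break":
  position 17–19: city break break
  position 22–24: city break break
  position 26–28: city break break

3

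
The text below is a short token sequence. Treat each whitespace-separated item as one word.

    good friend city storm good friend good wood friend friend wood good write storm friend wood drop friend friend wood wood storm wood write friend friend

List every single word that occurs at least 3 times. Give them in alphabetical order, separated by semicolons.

friend; good; storm; wood

Unigram counts meeting the condition (at least 3 times):
  friend: 9
  good: 4
  storm: 3
  wood: 6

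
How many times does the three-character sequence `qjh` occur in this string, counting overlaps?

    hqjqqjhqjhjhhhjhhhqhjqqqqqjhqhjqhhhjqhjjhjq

3

Sliding a length-3 window over the 43 characters (41 positions):
  position 5–7: qjh
  position 8–10: qjh
  position 26–28: qjh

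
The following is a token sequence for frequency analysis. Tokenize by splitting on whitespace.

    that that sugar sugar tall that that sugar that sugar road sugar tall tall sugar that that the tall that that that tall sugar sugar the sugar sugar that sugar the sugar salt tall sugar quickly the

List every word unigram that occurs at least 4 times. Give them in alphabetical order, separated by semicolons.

Unigram counts meeting the condition (at least 4 times):
  sugar: 13
  tall: 6
  that: 11
  the: 4

sugar; tall; that; the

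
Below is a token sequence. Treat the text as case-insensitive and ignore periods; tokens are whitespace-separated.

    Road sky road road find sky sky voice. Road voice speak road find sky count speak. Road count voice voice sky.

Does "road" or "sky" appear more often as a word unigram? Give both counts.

"road": 6 occurrences
"sky": 5 occurrences

"road" (6 vs 5)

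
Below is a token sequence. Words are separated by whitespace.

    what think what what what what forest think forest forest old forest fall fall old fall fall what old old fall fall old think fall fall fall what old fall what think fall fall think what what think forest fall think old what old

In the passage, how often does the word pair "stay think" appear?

Scanning the 43 overlapping bigram windows for "stay think":
  (none found)

0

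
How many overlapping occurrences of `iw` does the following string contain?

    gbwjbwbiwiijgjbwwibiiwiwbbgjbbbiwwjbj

4

Sliding a length-2 window over the 37 characters (36 positions):
  position 8–9: iw
  position 21–22: iw
  position 23–24: iw
  position 32–33: iw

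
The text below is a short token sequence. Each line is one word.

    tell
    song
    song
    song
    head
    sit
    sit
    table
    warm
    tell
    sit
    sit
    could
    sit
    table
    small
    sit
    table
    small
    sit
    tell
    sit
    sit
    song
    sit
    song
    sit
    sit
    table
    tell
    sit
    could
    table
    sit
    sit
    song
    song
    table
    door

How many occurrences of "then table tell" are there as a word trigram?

0

Scanning the 37 overlapping trigram windows for "then table tell":
  (none found)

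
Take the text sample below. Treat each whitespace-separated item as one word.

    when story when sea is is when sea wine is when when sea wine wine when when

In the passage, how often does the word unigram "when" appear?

7

Scanning the 17 tokens for "when":
  position 1: when
  position 3: when
  position 7: when
  position 11: when
  position 12: when
  position 16: when
  position 17: when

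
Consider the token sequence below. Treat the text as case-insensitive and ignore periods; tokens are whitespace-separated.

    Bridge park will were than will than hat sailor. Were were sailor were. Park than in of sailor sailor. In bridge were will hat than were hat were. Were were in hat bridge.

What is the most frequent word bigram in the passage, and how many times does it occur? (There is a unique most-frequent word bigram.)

Bigram frequencies (highest first):
  were were: 3
  sailor were: 2
  bridge park: 1
  park will: 1
  will were: 1
  were than: 1
  … (23 more, each ≤ 1)

"were were", 3 times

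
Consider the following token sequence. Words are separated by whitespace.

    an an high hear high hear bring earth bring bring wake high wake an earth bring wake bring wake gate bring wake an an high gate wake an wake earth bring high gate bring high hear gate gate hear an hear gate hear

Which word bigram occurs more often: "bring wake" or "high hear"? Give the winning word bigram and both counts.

"bring wake": 4 occurrences
"high hear": 3 occurrences

"bring wake" (4 vs 3)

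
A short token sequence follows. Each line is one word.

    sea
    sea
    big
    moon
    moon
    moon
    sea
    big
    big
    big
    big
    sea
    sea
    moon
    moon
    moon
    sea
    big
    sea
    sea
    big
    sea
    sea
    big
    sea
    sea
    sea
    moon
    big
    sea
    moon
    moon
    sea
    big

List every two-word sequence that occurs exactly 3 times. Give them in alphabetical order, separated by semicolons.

Bigram counts meeting the condition (exactly 3 times):
  big big: 3
  moon sea: 3
  sea moon: 3

big big; moon sea; sea moon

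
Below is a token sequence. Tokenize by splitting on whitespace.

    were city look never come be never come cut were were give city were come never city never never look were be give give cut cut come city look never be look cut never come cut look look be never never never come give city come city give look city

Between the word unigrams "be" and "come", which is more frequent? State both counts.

"be": 4 occurrences
"come": 7 occurrences

"come" (7 vs 4)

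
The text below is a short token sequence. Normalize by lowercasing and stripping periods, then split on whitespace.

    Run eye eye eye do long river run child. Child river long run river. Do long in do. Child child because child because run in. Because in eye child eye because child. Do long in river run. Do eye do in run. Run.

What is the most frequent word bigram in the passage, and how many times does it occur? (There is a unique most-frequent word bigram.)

"do long", 3 times

Bigram frequencies (highest first):
  do long: 3
  eye eye: 2
  eye do: 2
  river run: 2
  child child: 2
  long in: 2
  … (27 more, each ≤ 2)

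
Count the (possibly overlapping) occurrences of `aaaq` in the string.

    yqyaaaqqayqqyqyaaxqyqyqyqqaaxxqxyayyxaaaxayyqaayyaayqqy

Sliding a length-4 window over the 55 characters (52 positions):
  position 4–7: aaaq

1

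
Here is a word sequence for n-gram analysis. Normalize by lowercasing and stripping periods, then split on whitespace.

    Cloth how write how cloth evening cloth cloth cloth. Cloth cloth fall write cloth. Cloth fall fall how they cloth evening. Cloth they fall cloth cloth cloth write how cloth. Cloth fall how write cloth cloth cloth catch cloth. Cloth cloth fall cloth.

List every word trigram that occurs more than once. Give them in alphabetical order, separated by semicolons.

Trigram counts meeting the condition (more than once):
  cloth cloth cloth: 6
  cloth cloth fall: 4
  cloth evening cloth: 2
  write cloth cloth: 2
  write how cloth: 2

cloth cloth cloth; cloth cloth fall; cloth evening cloth; write cloth cloth; write how cloth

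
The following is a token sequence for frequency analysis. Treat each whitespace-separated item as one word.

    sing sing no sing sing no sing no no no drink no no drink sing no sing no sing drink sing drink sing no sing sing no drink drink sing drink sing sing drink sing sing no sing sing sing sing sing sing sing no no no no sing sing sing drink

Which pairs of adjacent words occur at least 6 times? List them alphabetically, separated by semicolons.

drink sing; no no; no sing; sing no; sing sing

Bigram counts meeting the condition (at least 6 times):
  drink sing: 6
  no no: 6
  no sing: 7
  sing no: 9
  sing sing: 13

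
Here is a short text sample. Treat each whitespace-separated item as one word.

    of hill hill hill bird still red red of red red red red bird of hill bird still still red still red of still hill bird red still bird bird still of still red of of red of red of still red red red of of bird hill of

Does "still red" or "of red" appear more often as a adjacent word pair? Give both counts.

"still red" (5 vs 3)

"still red": 5 occurrences
"of red": 3 occurrences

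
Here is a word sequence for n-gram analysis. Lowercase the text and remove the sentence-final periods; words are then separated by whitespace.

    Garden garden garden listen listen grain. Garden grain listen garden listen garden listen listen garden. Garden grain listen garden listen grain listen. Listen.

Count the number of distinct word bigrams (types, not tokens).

23 tokens → 22 bigram windows in total.
Repeated bigrams (each contributes count−1 duplicates):
  garden listen: 4
  listen garden: 4
  garden garden: 3
  grain listen: 3
  listen listen: 3
  garden grain: 2
  listen grain: 2
14 duplicate windows → 22 − 14 = 8 distinct.

8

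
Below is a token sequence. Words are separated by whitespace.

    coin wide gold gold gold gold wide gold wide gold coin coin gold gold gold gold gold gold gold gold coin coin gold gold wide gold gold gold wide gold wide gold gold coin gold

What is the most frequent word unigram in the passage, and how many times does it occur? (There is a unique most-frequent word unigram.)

"gold", 23 times

Unigram frequencies (highest first):
  gold: 23
  coin: 6
  wide: 6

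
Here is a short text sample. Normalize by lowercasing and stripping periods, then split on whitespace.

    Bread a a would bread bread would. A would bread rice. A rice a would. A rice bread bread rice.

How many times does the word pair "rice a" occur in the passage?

2

Scanning the 19 overlapping bigram windows for "rice a":
  position 11–12: rice a
  position 13–14: rice a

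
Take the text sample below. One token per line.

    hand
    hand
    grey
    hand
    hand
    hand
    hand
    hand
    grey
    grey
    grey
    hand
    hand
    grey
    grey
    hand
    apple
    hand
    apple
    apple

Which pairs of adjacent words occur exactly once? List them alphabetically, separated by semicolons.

apple apple; apple hand

Bigram counts meeting the condition (exactly once):
  apple apple: 1
  apple hand: 1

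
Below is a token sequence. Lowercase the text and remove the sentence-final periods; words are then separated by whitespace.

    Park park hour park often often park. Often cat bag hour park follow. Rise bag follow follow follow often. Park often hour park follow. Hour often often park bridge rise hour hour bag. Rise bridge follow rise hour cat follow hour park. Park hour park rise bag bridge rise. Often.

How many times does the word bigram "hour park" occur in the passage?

5

Scanning the 49 overlapping bigram windows for "hour park":
  position 3–4: hour park
  position 11–12: hour park
  position 22–23: hour park
  position 41–42: hour park
  position 44–45: hour park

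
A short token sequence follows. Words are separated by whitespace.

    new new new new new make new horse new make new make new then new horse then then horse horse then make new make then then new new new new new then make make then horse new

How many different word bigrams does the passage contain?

14

37 tokens → 36 bigram windows in total.
Repeated bigrams (each contributes count−1 duplicates):
  new new: 8
  make new: 4
  new make: 4
  horse new: 2
  horse then: 2
  make then: 2
  new horse: 2
  new then: 2
  … (4 more repeated)
22 duplicate windows → 36 − 22 = 14 distinct.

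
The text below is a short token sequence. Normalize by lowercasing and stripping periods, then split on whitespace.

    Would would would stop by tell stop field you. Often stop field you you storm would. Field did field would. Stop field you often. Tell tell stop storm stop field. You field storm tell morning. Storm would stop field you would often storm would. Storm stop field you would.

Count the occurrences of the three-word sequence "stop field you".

6

Scanning the 47 overlapping trigram windows for "stop field you":
  position 7–9: stop field you
  position 11–13: stop field you
  position 21–23: stop field you
  position 29–31: stop field you
  position 38–40: stop field you
  position 46–48: stop field you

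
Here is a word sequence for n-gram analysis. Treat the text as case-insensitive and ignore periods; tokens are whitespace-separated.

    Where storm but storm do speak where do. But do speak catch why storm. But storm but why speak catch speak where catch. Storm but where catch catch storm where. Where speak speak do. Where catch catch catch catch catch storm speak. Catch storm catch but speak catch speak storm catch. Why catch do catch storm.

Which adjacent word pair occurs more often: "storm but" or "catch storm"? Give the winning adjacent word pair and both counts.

"catch storm" (5 vs 4)

"storm but": 4 occurrences
"catch storm": 5 occurrences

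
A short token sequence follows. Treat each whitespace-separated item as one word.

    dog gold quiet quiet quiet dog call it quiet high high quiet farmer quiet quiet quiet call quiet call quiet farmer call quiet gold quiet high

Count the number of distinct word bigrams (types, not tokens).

16

26 tokens → 25 bigram windows in total.
Repeated bigrams (each contributes count−1 duplicates):
  quiet quiet: 4
  call quiet: 3
  gold quiet: 2
  quiet call: 2
  quiet farmer: 2
  quiet high: 2
9 duplicate windows → 25 − 9 = 16 distinct.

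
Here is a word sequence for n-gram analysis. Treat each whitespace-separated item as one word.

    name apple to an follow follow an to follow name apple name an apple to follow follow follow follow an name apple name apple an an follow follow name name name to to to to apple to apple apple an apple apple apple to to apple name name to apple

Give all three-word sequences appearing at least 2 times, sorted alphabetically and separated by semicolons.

Trigram counts meeting the condition (at least 2 times):
  an follow follow: 2
  follow follow an: 2
  follow follow follow: 2
  name apple name: 2
  name name to: 2
  to to apple: 2
  to to to: 2

an follow follow; follow follow an; follow follow follow; name apple name; name name to; to to apple; to to to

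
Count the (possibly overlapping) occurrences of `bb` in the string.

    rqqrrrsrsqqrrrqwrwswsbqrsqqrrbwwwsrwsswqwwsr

0

Sliding a length-2 window over the 44 characters (43 positions):
  (no match at any position)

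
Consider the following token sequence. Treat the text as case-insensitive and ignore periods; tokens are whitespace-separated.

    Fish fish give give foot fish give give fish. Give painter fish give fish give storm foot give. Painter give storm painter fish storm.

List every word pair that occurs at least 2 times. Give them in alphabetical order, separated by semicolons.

fish give; give fish; give give; give painter; give storm; painter fish

Bigram counts meeting the condition (at least 2 times):
  fish give: 5
  give fish: 2
  give give: 2
  give painter: 2
  give storm: 2
  painter fish: 2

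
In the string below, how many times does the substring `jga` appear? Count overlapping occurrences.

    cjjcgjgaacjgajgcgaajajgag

Sliding a length-3 window over the 25 characters (23 positions):
  position 6–8: jga
  position 11–13: jga
  position 22–24: jga

3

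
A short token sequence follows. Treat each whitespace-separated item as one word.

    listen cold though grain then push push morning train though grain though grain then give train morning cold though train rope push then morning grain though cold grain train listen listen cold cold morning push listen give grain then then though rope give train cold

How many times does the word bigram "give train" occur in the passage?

Scanning the 44 overlapping bigram windows for "give train":
  position 15–16: give train
  position 43–44: give train

2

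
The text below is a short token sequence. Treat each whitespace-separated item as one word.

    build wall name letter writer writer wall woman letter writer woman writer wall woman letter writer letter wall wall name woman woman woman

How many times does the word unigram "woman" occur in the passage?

Scanning the 23 tokens for "woman":
  position 8: woman
  position 11: woman
  position 14: woman
  position 21: woman
  position 22: woman
  position 23: woman

6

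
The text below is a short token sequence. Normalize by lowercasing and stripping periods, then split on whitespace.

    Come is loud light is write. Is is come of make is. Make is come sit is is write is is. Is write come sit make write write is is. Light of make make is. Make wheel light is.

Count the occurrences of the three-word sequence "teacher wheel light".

Scanning the 37 overlapping trigram windows for "teacher wheel light":
  (none found)

0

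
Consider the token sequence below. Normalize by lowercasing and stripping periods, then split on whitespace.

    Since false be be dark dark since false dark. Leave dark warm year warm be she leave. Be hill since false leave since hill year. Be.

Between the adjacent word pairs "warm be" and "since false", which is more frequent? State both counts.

"since false" (3 vs 1)

"warm be": 1 occurrence
"since false": 3 occurrences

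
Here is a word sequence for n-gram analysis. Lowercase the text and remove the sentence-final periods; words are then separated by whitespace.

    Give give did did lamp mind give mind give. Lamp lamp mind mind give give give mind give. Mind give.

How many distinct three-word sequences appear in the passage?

15

20 tokens → 18 trigram windows in total.
Repeated trigrams (each contributes count−1 duplicates):
  give mind give: 3
  mind give mind: 2
3 duplicate windows → 18 − 3 = 15 distinct.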